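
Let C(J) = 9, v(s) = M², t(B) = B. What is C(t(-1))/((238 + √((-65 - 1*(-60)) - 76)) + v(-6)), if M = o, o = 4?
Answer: 2286/64597 - 81*I/64597 ≈ 0.035389 - 0.0012539*I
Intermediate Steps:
M = 4
v(s) = 16 (v(s) = 4² = 16)
C(t(-1))/((238 + √((-65 - 1*(-60)) - 76)) + v(-6)) = 9/((238 + √((-65 - 1*(-60)) - 76)) + 16) = 9/((238 + √((-65 + 60) - 76)) + 16) = 9/((238 + √(-5 - 76)) + 16) = 9/((238 + √(-81)) + 16) = 9/((238 + 9*I) + 16) = 9/(254 + 9*I) = 9*((254 - 9*I)/64597) = 9*(254 - 9*I)/64597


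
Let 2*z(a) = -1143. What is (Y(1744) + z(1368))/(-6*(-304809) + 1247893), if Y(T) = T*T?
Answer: 6081929/6153494 ≈ 0.98837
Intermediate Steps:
z(a) = -1143/2 (z(a) = (1/2)*(-1143) = -1143/2)
Y(T) = T**2
(Y(1744) + z(1368))/(-6*(-304809) + 1247893) = (1744**2 - 1143/2)/(-6*(-304809) + 1247893) = (3041536 - 1143/2)/(1828854 + 1247893) = (6081929/2)/3076747 = (6081929/2)*(1/3076747) = 6081929/6153494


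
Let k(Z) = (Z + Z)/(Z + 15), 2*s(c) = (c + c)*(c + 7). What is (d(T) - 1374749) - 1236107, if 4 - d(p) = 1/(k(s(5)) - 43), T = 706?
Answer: -540446359/207 ≈ -2.6109e+6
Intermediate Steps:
s(c) = c*(7 + c) (s(c) = ((c + c)*(c + 7))/2 = ((2*c)*(7 + c))/2 = (2*c*(7 + c))/2 = c*(7 + c))
k(Z) = 2*Z/(15 + Z) (k(Z) = (2*Z)/(15 + Z) = 2*Z/(15 + Z))
d(p) = 833/207 (d(p) = 4 - 1/(2*(5*(7 + 5))/(15 + 5*(7 + 5)) - 43) = 4 - 1/(2*(5*12)/(15 + 5*12) - 43) = 4 - 1/(2*60/(15 + 60) - 43) = 4 - 1/(2*60/75 - 43) = 4 - 1/(2*60*(1/75) - 43) = 4 - 1/(8/5 - 43) = 4 - 1/(-207/5) = 4 - 1*(-5/207) = 4 + 5/207 = 833/207)
(d(T) - 1374749) - 1236107 = (833/207 - 1374749) - 1236107 = -284572210/207 - 1236107 = -540446359/207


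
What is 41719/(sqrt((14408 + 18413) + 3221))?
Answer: 41719*sqrt(36042)/36042 ≈ 219.75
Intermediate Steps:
41719/(sqrt((14408 + 18413) + 3221)) = 41719/(sqrt(32821 + 3221)) = 41719/(sqrt(36042)) = 41719*(sqrt(36042)/36042) = 41719*sqrt(36042)/36042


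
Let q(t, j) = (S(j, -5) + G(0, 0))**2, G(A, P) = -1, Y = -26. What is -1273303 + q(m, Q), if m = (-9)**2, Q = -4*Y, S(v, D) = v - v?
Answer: -1273302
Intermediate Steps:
S(v, D) = 0
Q = 104 (Q = -4*(-26) = 104)
m = 81
q(t, j) = 1 (q(t, j) = (0 - 1)**2 = (-1)**2 = 1)
-1273303 + q(m, Q) = -1273303 + 1 = -1273302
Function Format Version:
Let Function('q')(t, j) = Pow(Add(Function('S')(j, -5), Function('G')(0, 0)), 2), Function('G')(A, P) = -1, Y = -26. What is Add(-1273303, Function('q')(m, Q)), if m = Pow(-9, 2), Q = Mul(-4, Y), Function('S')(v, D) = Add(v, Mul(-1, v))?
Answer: -1273302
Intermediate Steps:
Function('S')(v, D) = 0
Q = 104 (Q = Mul(-4, -26) = 104)
m = 81
Function('q')(t, j) = 1 (Function('q')(t, j) = Pow(Add(0, -1), 2) = Pow(-1, 2) = 1)
Add(-1273303, Function('q')(m, Q)) = Add(-1273303, 1) = -1273302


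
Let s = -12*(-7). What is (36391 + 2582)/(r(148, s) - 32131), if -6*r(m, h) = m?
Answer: -116919/96467 ≈ -1.2120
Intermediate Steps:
s = 84
r(m, h) = -m/6
(36391 + 2582)/(r(148, s) - 32131) = (36391 + 2582)/(-⅙*148 - 32131) = 38973/(-74/3 - 32131) = 38973/(-96467/3) = 38973*(-3/96467) = -116919/96467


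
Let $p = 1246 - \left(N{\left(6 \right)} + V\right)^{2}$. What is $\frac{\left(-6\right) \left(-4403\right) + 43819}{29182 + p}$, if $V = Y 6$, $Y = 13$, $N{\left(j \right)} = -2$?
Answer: $\frac{70237}{24652} \approx 2.8491$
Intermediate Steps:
$V = 78$ ($V = 13 \cdot 6 = 78$)
$p = -4530$ ($p = 1246 - \left(-2 + 78\right)^{2} = 1246 - 76^{2} = 1246 - 5776 = -4530$)
$\frac{\left(-6\right) \left(-4403\right) + 43819}{29182 + p} = \frac{\left(-6\right) \left(-4403\right) + 43819}{29182 - 4530} = \frac{26418 + 43819}{24652} = 70237 \cdot \frac{1}{24652} = \frac{70237}{24652}$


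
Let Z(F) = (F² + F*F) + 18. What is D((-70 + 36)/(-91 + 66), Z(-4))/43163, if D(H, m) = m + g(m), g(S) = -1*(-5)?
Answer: 55/43163 ≈ 0.0012742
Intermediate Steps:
g(S) = 5
Z(F) = 18 + 2*F² (Z(F) = (F² + F²) + 18 = 2*F² + 18 = 18 + 2*F²)
D(H, m) = 5 + m (D(H, m) = m + 5 = 5 + m)
D((-70 + 36)/(-91 + 66), Z(-4))/43163 = (5 + (18 + 2*(-4)²))/43163 = (5 + (18 + 2*16))*(1/43163) = (5 + (18 + 32))*(1/43163) = (5 + 50)*(1/43163) = 55*(1/43163) = 55/43163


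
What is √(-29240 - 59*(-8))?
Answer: 4*I*√1798 ≈ 169.61*I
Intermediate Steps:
√(-29240 - 59*(-8)) = √(-29240 + 472) = √(-28768) = 4*I*√1798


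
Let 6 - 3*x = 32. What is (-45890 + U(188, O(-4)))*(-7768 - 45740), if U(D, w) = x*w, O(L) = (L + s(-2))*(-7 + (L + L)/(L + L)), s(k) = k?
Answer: 2472176616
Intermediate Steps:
x = -26/3 (x = 2 - ⅓*32 = 2 - 32/3 = -26/3 ≈ -8.6667)
O(L) = 12 - 6*L (O(L) = (L - 2)*(-7 + (L + L)/(L + L)) = (-2 + L)*(-7 + (2*L)/((2*L))) = (-2 + L)*(-7 + (2*L)*(1/(2*L))) = (-2 + L)*(-7 + 1) = (-2 + L)*(-6) = 12 - 6*L)
U(D, w) = -26*w/3
(-45890 + U(188, O(-4)))*(-7768 - 45740) = (-45890 - 26*(12 - 6*(-4))/3)*(-7768 - 45740) = (-45890 - 26*(12 + 24)/3)*(-53508) = (-45890 - 26/3*36)*(-53508) = (-45890 - 312)*(-53508) = -46202*(-53508) = 2472176616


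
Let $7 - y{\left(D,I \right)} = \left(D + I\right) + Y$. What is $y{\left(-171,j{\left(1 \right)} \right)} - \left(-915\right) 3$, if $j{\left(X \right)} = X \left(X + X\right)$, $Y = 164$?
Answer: $2757$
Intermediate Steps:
$j{\left(X \right)} = 2 X^{2}$ ($j{\left(X \right)} = X 2 X = 2 X^{2}$)
$y{\left(D,I \right)} = -157 - D - I$ ($y{\left(D,I \right)} = 7 - \left(\left(D + I\right) + 164\right) = 7 - \left(164 + D + I\right) = -157 - D - I$)
$y{\left(-171,j{\left(1 \right)} \right)} - \left(-915\right) 3 = \left(-157 - -171 - 2 \cdot 1^{2}\right) - \left(-915\right) 3 = \left(-157 + 171 - 2 \cdot 1\right) - -2745 = \left(-157 + 171 - 2\right) + 2745 = 12 + 2745 = 2757$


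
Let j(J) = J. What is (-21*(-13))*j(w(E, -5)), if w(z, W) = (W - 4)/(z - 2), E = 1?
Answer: 2457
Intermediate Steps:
w(z, W) = (-4 + W)/(-2 + z)
(-21*(-13))*j(w(E, -5)) = (-21*(-13))*((-4 - 5)/(-2 + 1)) = 273*(-9/(-1)) = 273*(-1*(-9)) = 273*9 = 2457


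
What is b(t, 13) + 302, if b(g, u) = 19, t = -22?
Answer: 321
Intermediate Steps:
b(t, 13) + 302 = 19 + 302 = 321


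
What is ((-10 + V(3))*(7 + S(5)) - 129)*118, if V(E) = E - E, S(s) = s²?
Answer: -52982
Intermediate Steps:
V(E) = 0
((-10 + V(3))*(7 + S(5)) - 129)*118 = ((-10 + 0)*(7 + 5²) - 129)*118 = (-10*(7 + 25) - 129)*118 = (-10*32 - 129)*118 = (-320 - 129)*118 = -449*118 = -52982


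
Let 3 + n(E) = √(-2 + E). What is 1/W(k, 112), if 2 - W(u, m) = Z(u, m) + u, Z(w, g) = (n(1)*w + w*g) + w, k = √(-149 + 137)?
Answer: I/(2*(I + √3*(111 + I))) ≈ 3.6949e-5 + 0.0026002*I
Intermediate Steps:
n(E) = -3 + √(-2 + E)
k = 2*I*√3 (k = √(-12) = 2*I*√3 ≈ 3.4641*I)
Z(w, g) = w + g*w + w*(-3 + I) (Z(w, g) = ((-3 + √(-2 + 1))*w + w*g) + w = ((-3 + √(-1))*w + g*w) + w = ((-3 + I)*w + g*w) + w = (w*(-3 + I) + g*w) + w = (g*w + w*(-3 + I)) + w = w + g*w + w*(-3 + I))
W(u, m) = 2 - u - u*(-2 + I + m) (W(u, m) = 2 - (u*(-2 + I + m) + u) = 2 - (u + u*(-2 + I + m)) = 2 + (-u - u*(-2 + I + m)) = 2 - u - u*(-2 + I + m))
1/W(k, 112) = 1/(2 - 2*I*√3 - 2*I*√3*(-2 + I + 112)) = 1/(2 - 2*I*√3 - 2*I*√3*(110 + I))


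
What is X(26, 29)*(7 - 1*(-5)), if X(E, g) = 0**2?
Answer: 0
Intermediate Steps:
X(E, g) = 0
X(26, 29)*(7 - 1*(-5)) = 0*(7 - 1*(-5)) = 0*(7 + 5) = 0*12 = 0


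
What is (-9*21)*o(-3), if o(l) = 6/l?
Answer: 378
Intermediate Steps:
(-9*21)*o(-3) = (-9*21)*(6/(-3)) = -1134*(-1)/3 = -189*(-2) = 378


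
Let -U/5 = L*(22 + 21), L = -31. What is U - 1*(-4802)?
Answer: 11467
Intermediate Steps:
U = 6665 (U = -(-155)*(22 + 21) = -(-155)*43 = -5*(-1333) = 6665)
U - 1*(-4802) = 6665 - 1*(-4802) = 6665 + 4802 = 11467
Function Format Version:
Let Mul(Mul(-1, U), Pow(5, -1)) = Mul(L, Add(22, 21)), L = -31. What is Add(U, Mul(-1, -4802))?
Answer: 11467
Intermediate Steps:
U = 6665 (U = Mul(-5, Mul(-31, Add(22, 21))) = Mul(-5, Mul(-31, 43)) = Mul(-5, -1333) = 6665)
Add(U, Mul(-1, -4802)) = Add(6665, Mul(-1, -4802)) = Add(6665, 4802) = 11467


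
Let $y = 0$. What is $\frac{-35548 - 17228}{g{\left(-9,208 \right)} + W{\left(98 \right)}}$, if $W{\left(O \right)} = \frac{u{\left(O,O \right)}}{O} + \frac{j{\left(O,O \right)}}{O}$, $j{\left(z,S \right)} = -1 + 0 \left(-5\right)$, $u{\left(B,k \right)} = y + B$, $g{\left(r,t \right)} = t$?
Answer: $- \frac{1724016}{6827} \approx -252.53$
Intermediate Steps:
$u{\left(B,k \right)} = B$ ($u{\left(B,k \right)} = 0 + B = B$)
$j{\left(z,S \right)} = -1$ ($j{\left(z,S \right)} = -1 + 0 = -1$)
$W{\left(O \right)} = 1 - \frac{1}{O}$ ($W{\left(O \right)} = \frac{O}{O} - \frac{1}{O} = 1 - \frac{1}{O}$)
$\frac{-35548 - 17228}{g{\left(-9,208 \right)} + W{\left(98 \right)}} = \frac{-35548 - 17228}{208 + \frac{-1 + 98}{98}} = - \frac{52776}{208 + \frac{1}{98} \cdot 97} = - \frac{52776}{208 + \frac{97}{98}} = - \frac{52776}{\frac{20481}{98}} = \left(-52776\right) \frac{98}{20481} = - \frac{1724016}{6827}$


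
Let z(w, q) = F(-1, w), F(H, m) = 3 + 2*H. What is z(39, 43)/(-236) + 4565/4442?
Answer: 536449/524156 ≈ 1.0235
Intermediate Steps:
z(w, q) = 1 (z(w, q) = 3 + 2*(-1) = 3 - 2 = 1)
z(39, 43)/(-236) + 4565/4442 = 1/(-236) + 4565/4442 = 1*(-1/236) + 4565*(1/4442) = -1/236 + 4565/4442 = 536449/524156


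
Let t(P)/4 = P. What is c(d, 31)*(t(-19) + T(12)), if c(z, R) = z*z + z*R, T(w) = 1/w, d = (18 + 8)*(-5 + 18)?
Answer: -18936957/2 ≈ -9.4685e+6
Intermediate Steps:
t(P) = 4*P
d = 338 (d = 26*13 = 338)
c(z, R) = z**2 + R*z
c(d, 31)*(t(-19) + T(12)) = (338*(31 + 338))*(4*(-19) + 1/12) = (338*369)*(-76 + 1/12) = 124722*(-911/12) = -18936957/2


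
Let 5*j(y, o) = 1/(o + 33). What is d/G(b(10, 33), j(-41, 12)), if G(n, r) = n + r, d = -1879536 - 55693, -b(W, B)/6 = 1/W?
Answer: 435426525/134 ≈ 3.2495e+6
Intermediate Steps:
b(W, B) = -6/W
j(y, o) = 1/(5*(33 + o)) (j(y, o) = 1/(5*(o + 33)) = 1/(5*(33 + o)))
d = -1935229
d/G(b(10, 33), j(-41, 12)) = -1935229/(-6/10 + 1/(5*(33 + 12))) = -1935229/(-6*⅒ + (⅕)/45) = -1935229/(-⅗ + (⅕)*(1/45)) = -1935229/(-⅗ + 1/225) = -1935229/(-134/225) = -1935229*(-225/134) = 435426525/134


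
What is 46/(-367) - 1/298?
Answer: -14075/109366 ≈ -0.12870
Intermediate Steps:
46/(-367) - 1/298 = 46*(-1/367) - 1*1/298 = -46/367 - 1/298 = -14075/109366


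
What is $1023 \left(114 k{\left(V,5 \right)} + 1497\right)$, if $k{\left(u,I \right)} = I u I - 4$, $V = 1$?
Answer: $3980493$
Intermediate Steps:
$k{\left(u,I \right)} = -4 + u I^{2}$ ($k{\left(u,I \right)} = u I^{2} - 4 = -4 + u I^{2}$)
$1023 \left(114 k{\left(V,5 \right)} + 1497\right) = 1023 \left(114 \left(-4 + 1 \cdot 5^{2}\right) + 1497\right) = 1023 \left(114 \left(-4 + 1 \cdot 25\right) + 1497\right) = 1023 \left(114 \left(-4 + 25\right) + 1497\right) = 1023 \left(114 \cdot 21 + 1497\right) = 1023 \left(2394 + 1497\right) = 1023 \cdot 3891 = 3980493$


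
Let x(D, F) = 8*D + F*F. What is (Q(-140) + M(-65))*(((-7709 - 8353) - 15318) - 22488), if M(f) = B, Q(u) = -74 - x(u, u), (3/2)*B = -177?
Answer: 1005823296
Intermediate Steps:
B = -118 (B = (⅔)*(-177) = -118)
x(D, F) = F² + 8*D (x(D, F) = 8*D + F² = F² + 8*D)
Q(u) = -74 - u² - 8*u (Q(u) = -74 - (u² + 8*u) = -74 + (-u² - 8*u) = -74 - u² - 8*u)
M(f) = -118
(Q(-140) + M(-65))*(((-7709 - 8353) - 15318) - 22488) = ((-74 - 1*(-140)² - 8*(-140)) - 118)*(((-7709 - 8353) - 15318) - 22488) = ((-74 - 1*19600 + 1120) - 118)*((-16062 - 15318) - 22488) = ((-74 - 19600 + 1120) - 118)*(-31380 - 22488) = (-18554 - 118)*(-53868) = -18672*(-53868) = 1005823296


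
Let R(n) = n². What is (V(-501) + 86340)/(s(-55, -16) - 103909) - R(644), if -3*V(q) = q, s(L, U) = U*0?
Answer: -43094889531/103909 ≈ -4.1474e+5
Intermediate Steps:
s(L, U) = 0
V(q) = -q/3
(V(-501) + 86340)/(s(-55, -16) - 103909) - R(644) = (-⅓*(-501) + 86340)/(0 - 103909) - 1*644² = (167 + 86340)/(-103909) - 1*414736 = 86507*(-1/103909) - 414736 = -86507/103909 - 414736 = -43094889531/103909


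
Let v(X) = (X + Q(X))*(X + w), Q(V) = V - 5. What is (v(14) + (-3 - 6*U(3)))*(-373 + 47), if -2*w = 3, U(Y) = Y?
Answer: -86879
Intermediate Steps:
Q(V) = -5 + V
w = -3/2 (w = -1/2*3 = -3/2 ≈ -1.5000)
v(X) = (-5 + 2*X)*(-3/2 + X) (v(X) = (X + (-5 + X))*(X - 3/2) = (-5 + 2*X)*(-3/2 + X))
(v(14) + (-3 - 6*U(3)))*(-373 + 47) = ((15/2 - 8*14 + 2*14**2) + (-3 - 6*3))*(-373 + 47) = ((15/2 - 112 + 2*196) + (-3 - 18))*(-326) = ((15/2 - 112 + 392) - 21)*(-326) = (575/2 - 21)*(-326) = (533/2)*(-326) = -86879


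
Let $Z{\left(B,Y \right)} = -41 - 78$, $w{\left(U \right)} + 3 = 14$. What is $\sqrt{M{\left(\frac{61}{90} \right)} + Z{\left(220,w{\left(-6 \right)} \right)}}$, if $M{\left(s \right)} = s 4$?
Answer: $\frac{i \sqrt{26165}}{15} \approx 10.784 i$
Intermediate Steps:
$w{\left(U \right)} = 11$ ($w{\left(U \right)} = -3 + 14 = 11$)
$Z{\left(B,Y \right)} = -119$
$M{\left(s \right)} = 4 s$
$\sqrt{M{\left(\frac{61}{90} \right)} + Z{\left(220,w{\left(-6 \right)} \right)}} = \sqrt{4 \cdot \frac{61}{90} - 119} = \sqrt{\frac{122}{45} - 119} = \sqrt{- \frac{5233}{45}} = \frac{i \sqrt{26165}}{15}$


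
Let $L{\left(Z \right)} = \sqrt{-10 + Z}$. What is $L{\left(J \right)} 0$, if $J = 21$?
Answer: $0$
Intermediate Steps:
$L{\left(J \right)} 0 = \sqrt{-10 + 21} \cdot 0 = \sqrt{11} \cdot 0 = 0$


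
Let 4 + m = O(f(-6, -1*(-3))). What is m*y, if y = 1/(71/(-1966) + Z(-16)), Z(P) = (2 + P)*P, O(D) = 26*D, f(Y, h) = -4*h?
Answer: -621256/440313 ≈ -1.4109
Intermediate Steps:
m = -316 (m = -4 + 26*(-(-4)*(-3)) = -4 + 26*(-4*3) = -4 + 26*(-12) = -4 - 312 = -316)
Z(P) = P*(2 + P)
y = 1966/440313 (y = 1/(71/(-1966) - 16*(2 - 16)) = 1/(71*(-1/1966) - 16*(-14)) = 1/(-71/1966 + 224) = 1/(440313/1966) = 1966/440313 ≈ 0.0044650)
m*y = -316*1966/440313 = -621256/440313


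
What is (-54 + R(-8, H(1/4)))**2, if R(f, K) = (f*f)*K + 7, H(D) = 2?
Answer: 6561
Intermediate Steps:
R(f, K) = 7 + K*f**2 (R(f, K) = f**2*K + 7 = K*f**2 + 7 = 7 + K*f**2)
(-54 + R(-8, H(1/4)))**2 = (-54 + (7 + 2*(-8)**2))**2 = (-54 + (7 + 2*64))**2 = (-54 + (7 + 128))**2 = (-54 + 135)**2 = 81**2 = 6561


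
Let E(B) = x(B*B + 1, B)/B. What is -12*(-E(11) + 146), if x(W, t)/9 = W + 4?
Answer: -5664/11 ≈ -514.91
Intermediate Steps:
x(W, t) = 36 + 9*W (x(W, t) = 9*(W + 4) = 9*(4 + W) = 36 + 9*W)
E(B) = (45 + 9*B²)/B (E(B) = (36 + 9*(B*B + 1))/B = (36 + 9*(B² + 1))/B = (36 + 9*(1 + B²))/B = (36 + (9 + 9*B²))/B = (45 + 9*B²)/B)
-12*(-E(11) + 146) = -12*(-(9*11 + 45/11) + 146) = -12*(-(99 + 45*(1/11)) + 146) = -12*(-(99 + 45/11) + 146) = -12*(-1*1134/11 + 146) = -12*(-1134/11 + 146) = -12*472/11 = -5664/11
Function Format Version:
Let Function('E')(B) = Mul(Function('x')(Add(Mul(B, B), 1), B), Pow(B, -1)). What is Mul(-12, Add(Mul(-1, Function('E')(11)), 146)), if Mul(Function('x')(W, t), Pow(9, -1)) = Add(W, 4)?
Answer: Rational(-5664, 11) ≈ -514.91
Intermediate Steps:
Function('x')(W, t) = Add(36, Mul(9, W)) (Function('x')(W, t) = Mul(9, Add(W, 4)) = Mul(9, Add(4, W)) = Add(36, Mul(9, W)))
Function('E')(B) = Mul(Pow(B, -1), Add(45, Mul(9, Pow(B, 2)))) (Function('E')(B) = Mul(Add(36, Mul(9, Add(Mul(B, B), 1))), Pow(B, -1)) = Mul(Add(36, Mul(9, Add(Pow(B, 2), 1))), Pow(B, -1)) = Mul(Add(36, Mul(9, Add(1, Pow(B, 2)))), Pow(B, -1)) = Mul(Add(36, Add(9, Mul(9, Pow(B, 2)))), Pow(B, -1)) = Mul(Add(45, Mul(9, Pow(B, 2))), Pow(B, -1)) = Mul(Pow(B, -1), Add(45, Mul(9, Pow(B, 2)))))
Mul(-12, Add(Mul(-1, Function('E')(11)), 146)) = Mul(-12, Add(Mul(-1, Add(Mul(9, 11), Mul(45, Pow(11, -1)))), 146)) = Mul(-12, Add(Mul(-1, Add(99, Mul(45, Rational(1, 11)))), 146)) = Mul(-12, Add(Mul(-1, Add(99, Rational(45, 11))), 146)) = Mul(-12, Add(Mul(-1, Rational(1134, 11)), 146)) = Mul(-12, Add(Rational(-1134, 11), 146)) = Mul(-12, Rational(472, 11)) = Rational(-5664, 11)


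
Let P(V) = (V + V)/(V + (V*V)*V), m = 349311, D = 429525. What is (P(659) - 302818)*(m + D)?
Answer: -51211740710175732/217141 ≈ -2.3585e+11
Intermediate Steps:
P(V) = 2*V/(V + V³) (P(V) = (2*V)/(V + V²*V) = (2*V)/(V + V³) = 2*V/(V + V³))
(P(659) - 302818)*(m + D) = (2/(1 + 659²) - 302818)*(349311 + 429525) = (2/(1 + 434281) - 302818)*778836 = (2/434282 - 302818)*778836 = (2*(1/434282) - 302818)*778836 = (1/217141 - 302818)*778836 = -65754203337/217141*778836 = -51211740710175732/217141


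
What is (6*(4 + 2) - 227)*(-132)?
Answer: 25212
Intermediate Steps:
(6*(4 + 2) - 227)*(-132) = (6*6 - 227)*(-132) = (36 - 227)*(-132) = -191*(-132) = 25212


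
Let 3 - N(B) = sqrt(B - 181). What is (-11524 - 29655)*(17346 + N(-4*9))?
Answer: -714414471 + 41179*I*sqrt(217) ≈ -7.1441e+8 + 6.0661e+5*I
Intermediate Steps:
N(B) = 3 - sqrt(-181 + B) (N(B) = 3 - sqrt(B - 181) = 3 - sqrt(-181 + B))
(-11524 - 29655)*(17346 + N(-4*9)) = (-11524 - 29655)*(17346 + (3 - sqrt(-181 - 4*9))) = -41179*(17346 + (3 - sqrt(-181 - 36))) = -41179*(17346 + (3 - sqrt(-217))) = -41179*(17346 + (3 - I*sqrt(217))) = -41179*(17349 - I*sqrt(217)) = -714414471 + 41179*I*sqrt(217)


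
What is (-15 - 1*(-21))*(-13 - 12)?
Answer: -150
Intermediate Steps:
(-15 - 1*(-21))*(-13 - 12) = (-15 + 21)*(-25) = 6*(-25) = -150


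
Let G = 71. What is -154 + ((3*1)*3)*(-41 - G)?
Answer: -1162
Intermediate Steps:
-154 + ((3*1)*3)*(-41 - G) = -154 + ((3*1)*3)*(-41 - 1*71) = -154 + (3*3)*(-41 - 71) = -154 + 9*(-112) = -154 - 1008 = -1162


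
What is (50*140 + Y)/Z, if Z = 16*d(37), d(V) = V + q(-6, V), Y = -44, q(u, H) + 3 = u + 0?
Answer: 1739/112 ≈ 15.527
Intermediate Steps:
q(u, H) = -3 + u (q(u, H) = -3 + (u + 0) = -3 + u)
d(V) = -9 + V (d(V) = V + (-3 - 6) = V - 9 = -9 + V)
Z = 448 (Z = 16*(-9 + 37) = 16*28 = 448)
(50*140 + Y)/Z = (50*140 - 44)/448 = (7000 - 44)*(1/448) = 6956*(1/448) = 1739/112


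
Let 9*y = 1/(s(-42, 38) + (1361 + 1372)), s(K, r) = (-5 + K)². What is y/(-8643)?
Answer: -1/384423354 ≈ -2.6013e-9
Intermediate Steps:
y = 1/44478 (y = 1/(9*((-5 - 42)² + (1361 + 1372))) = 1/(9*((-47)² + 2733)) = 1/(9*(2209 + 2733)) = (⅑)/4942 = (⅑)*(1/4942) = 1/44478 ≈ 2.2483e-5)
y/(-8643) = (1/44478)/(-8643) = (1/44478)*(-1/8643) = -1/384423354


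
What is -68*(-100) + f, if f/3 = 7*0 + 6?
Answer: 6818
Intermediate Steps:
f = 18 (f = 3*(7*0 + 6) = 3*(0 + 6) = 3*6 = 18)
-68*(-100) + f = -68*(-100) + 18 = 6800 + 18 = 6818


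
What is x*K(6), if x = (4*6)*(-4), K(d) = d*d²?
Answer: -20736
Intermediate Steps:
K(d) = d³
x = -96 (x = 24*(-4) = -96)
x*K(6) = -96*6³ = -96*216 = -20736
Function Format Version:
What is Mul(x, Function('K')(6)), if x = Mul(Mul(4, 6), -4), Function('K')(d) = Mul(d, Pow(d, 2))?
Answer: -20736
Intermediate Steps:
Function('K')(d) = Pow(d, 3)
x = -96 (x = Mul(24, -4) = -96)
Mul(x, Function('K')(6)) = Mul(-96, Pow(6, 3)) = Mul(-96, 216) = -20736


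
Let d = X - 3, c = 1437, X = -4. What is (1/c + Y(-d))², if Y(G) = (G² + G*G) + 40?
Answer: 39325666249/2064969 ≈ 19044.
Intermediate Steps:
d = -7 (d = -4 - 3 = -7)
Y(G) = 40 + 2*G² (Y(G) = (G² + G²) + 40 = 2*G² + 40 = 40 + 2*G²)
(1/c + Y(-d))² = (1/1437 + (40 + 2*(-1*(-7))²))² = (1/1437 + (40 + 2*7²))² = (1/1437 + (40 + 2*49))² = (1/1437 + (40 + 98))² = (1/1437 + 138)² = (198307/1437)² = 39325666249/2064969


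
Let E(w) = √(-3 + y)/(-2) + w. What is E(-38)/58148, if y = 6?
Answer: -19/29074 - √3/116296 ≈ -0.00066840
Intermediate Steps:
E(w) = w - √3/2 (E(w) = √(-3 + 6)/(-2) + w = -√3/2 + w = w - √3/2)
E(-38)/58148 = (-38 - √3/2)/58148 = (-38 - √3/2)*(1/58148) = -19/29074 - √3/116296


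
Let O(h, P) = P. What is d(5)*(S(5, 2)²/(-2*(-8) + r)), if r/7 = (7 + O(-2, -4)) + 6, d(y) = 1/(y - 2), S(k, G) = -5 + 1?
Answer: 16/237 ≈ 0.067511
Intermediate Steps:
S(k, G) = -4
d(y) = 1/(-2 + y)
r = 63 (r = 7*((7 - 4) + 6) = 7*(3 + 6) = 7*9 = 63)
d(5)*(S(5, 2)²/(-2*(-8) + r)) = ((-4)²/(-2*(-8) + 63))/(-2 + 5) = (16/(16 + 63))/3 = (16/79)/3 = (16*(1/79))/3 = (⅓)*(16/79) = 16/237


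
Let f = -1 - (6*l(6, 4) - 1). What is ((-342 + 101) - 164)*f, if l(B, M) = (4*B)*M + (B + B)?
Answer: 262440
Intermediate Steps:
l(B, M) = 2*B + 4*B*M (l(B, M) = 4*B*M + 2*B = 2*B + 4*B*M)
f = -648 (f = -1 - (6*(2*6*(1 + 2*4)) - 1) = -1 - (6*(2*6*(1 + 8)) - 1) = -1 - (6*(2*6*9) - 1) = -1 - (6*108 - 1) = -1 - (648 - 1) = -1 - 1*647 = -1 - 647 = -648)
((-342 + 101) - 164)*f = ((-342 + 101) - 164)*(-648) = (-241 - 164)*(-648) = -405*(-648) = 262440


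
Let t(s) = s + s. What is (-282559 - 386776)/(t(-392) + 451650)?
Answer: -669335/450866 ≈ -1.4846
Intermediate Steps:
t(s) = 2*s
(-282559 - 386776)/(t(-392) + 451650) = (-282559 - 386776)/(2*(-392) + 451650) = -669335/(-784 + 451650) = -669335/450866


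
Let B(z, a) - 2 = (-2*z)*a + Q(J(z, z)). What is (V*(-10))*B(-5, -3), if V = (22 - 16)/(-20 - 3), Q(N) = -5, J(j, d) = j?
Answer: -1980/23 ≈ -86.087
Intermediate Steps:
V = -6/23 (V = 6/(-23) = 6*(-1/23) = -6/23 ≈ -0.26087)
B(z, a) = -3 - 2*a*z (B(z, a) = 2 + ((-2*z)*a - 5) = 2 + (-2*a*z - 5) = 2 + (-5 - 2*a*z) = -3 - 2*a*z)
(V*(-10))*B(-5, -3) = (-6/23*(-10))*(-3 - 2*(-3)*(-5)) = 60*(-3 - 30)/23 = (60/23)*(-33) = -1980/23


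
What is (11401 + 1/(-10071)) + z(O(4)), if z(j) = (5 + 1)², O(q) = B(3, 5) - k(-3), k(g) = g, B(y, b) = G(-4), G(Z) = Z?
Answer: 115182026/10071 ≈ 11437.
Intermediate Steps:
B(y, b) = -4
O(q) = -1 (O(q) = -4 - 1*(-3) = -4 + 3 = -1)
z(j) = 36 (z(j) = 6² = 36)
(11401 + 1/(-10071)) + z(O(4)) = (11401 + 1/(-10071)) + 36 = (11401 - 1/10071) + 36 = 114819470/10071 + 36 = 115182026/10071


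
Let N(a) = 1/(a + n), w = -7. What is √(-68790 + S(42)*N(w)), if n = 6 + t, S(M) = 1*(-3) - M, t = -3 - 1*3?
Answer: I*√3370395/7 ≈ 262.27*I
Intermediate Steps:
t = -6 (t = -3 - 3 = -6)
S(M) = -3 - M
n = 0 (n = 6 - 6 = 0)
N(a) = 1/a (N(a) = 1/(a + 0) = 1/a)
√(-68790 + S(42)*N(w)) = √(-68790 + (-3 - 1*42)/(-7)) = √(-68790 + (-3 - 42)*(-⅐)) = √(-68790 - 45*(-⅐)) = √(-68790 + 45/7) = √(-481485/7) = I*√3370395/7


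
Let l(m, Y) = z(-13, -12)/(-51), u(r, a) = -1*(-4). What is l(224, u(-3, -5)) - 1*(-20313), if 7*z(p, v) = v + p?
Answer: 7251766/357 ≈ 20313.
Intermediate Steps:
u(r, a) = 4
z(p, v) = p/7 + v/7 (z(p, v) = (v + p)/7 = (p + v)/7 = p/7 + v/7)
l(m, Y) = 25/357 (l(m, Y) = ((1/7)*(-13) + (1/7)*(-12))/(-51) = (-13/7 - 12/7)*(-1/51) = -25/7*(-1/51) = 25/357)
l(224, u(-3, -5)) - 1*(-20313) = 25/357 - 1*(-20313) = 25/357 + 20313 = 7251766/357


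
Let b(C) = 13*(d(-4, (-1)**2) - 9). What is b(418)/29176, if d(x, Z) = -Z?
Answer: -65/14588 ≈ -0.0044557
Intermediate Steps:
b(C) = -130 (b(C) = 13*(-1*(-1)**2 - 9) = 13*(-1*1 - 9) = 13*(-1 - 9) = 13*(-10) = -130)
b(418)/29176 = -130/29176 = -130*1/29176 = -65/14588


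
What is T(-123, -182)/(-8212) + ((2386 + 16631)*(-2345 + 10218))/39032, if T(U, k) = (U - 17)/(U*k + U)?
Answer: 166905649442459/43512053928 ≈ 3835.8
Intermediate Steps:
T(U, k) = (-17 + U)/(U + U*k)
T(-123, -182)/(-8212) + ((2386 + 16631)*(-2345 + 10218))/39032 = ((-17 - 123)/((-123)*(1 - 182)))/(-8212) + ((2386 + 16631)*(-2345 + 10218))/39032 = -1/123*(-140)/(-181)*(-1/8212) + (19017*7873)*(1/39032) = -1/123*(-1/181)*(-140)*(-1/8212) + 149720841*(1/39032) = -140/22263*(-1/8212) + 149720841/39032 = 35/45705939 + 149720841/39032 = 166905649442459/43512053928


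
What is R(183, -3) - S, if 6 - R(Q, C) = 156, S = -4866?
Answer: 4716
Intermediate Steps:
R(Q, C) = -150 (R(Q, C) = 6 - 1*156 = 6 - 156 = -150)
R(183, -3) - S = -150 - 1*(-4866) = -150 + 4866 = 4716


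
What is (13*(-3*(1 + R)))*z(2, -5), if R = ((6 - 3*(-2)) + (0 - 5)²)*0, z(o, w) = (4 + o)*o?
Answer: -468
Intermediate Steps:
z(o, w) = o*(4 + o)
R = 0 (R = ((6 + 6) + (-5)²)*0 = (12 + 25)*0 = 37*0 = 0)
(13*(-3*(1 + R)))*z(2, -5) = (13*(-3*(1 + 0)))*(2*(4 + 2)) = (13*(-3*1))*(2*6) = (13*(-3))*12 = -39*12 = -468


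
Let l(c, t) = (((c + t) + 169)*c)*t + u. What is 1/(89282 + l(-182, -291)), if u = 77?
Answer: -1/16011089 ≈ -6.2457e-8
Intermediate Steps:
l(c, t) = 77 + c*t*(169 + c + t) (l(c, t) = (((c + t) + 169)*c)*t + 77 = ((169 + c + t)*c)*t + 77 = (c*(169 + c + t))*t + 77 = c*t*(169 + c + t) + 77 = 77 + c*t*(169 + c + t))
1/(89282 + l(-182, -291)) = 1/(89282 + (77 - 182*(-291)² - 291*(-182)² + 169*(-182)*(-291))) = 1/(89282 + (77 - 182*84681 - 291*33124 + 8950578)) = 1/(89282 + (77 - 15411942 - 9639084 + 8950578)) = 1/(89282 - 16100371) = 1/(-16011089) = -1/16011089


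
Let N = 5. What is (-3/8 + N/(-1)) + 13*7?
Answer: 685/8 ≈ 85.625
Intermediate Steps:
(-3/8 + N/(-1)) + 13*7 = (-3/8 + 5/(-1)) + 13*7 = (-3*1/8 + 5*(-1)) + 91 = (-3/8 - 5) + 91 = -43/8 + 91 = 685/8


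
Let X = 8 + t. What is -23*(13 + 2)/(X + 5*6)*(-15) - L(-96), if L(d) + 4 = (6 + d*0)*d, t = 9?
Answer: 32435/47 ≈ 690.11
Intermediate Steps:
X = 17 (X = 8 + 9 = 17)
L(d) = -4 + 6*d (L(d) = -4 + (6 + d*0)*d = -4 + (6 + 0)*d = -4 + 6*d)
-23*(13 + 2)/(X + 5*6)*(-15) - L(-96) = -23*(13 + 2)/(17 + 5*6)*(-15) - (-4 + 6*(-96)) = -345/(17 + 30)*(-15) - (-4 - 576) = -345/47*(-15) - 1*(-580) = -345/47*(-15) + 580 = 5175/47 + 580 = 32435/47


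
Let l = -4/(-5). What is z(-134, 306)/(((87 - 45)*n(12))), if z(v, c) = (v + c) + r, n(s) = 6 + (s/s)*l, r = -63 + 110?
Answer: 365/476 ≈ 0.76681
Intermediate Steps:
r = 47
l = ⅘ (l = -4*(-⅕) = ⅘ ≈ 0.80000)
n(s) = 34/5 (n(s) = 6 + (s/s)*(⅘) = 6 + 1*(⅘) = 6 + ⅘ = 34/5)
z(v, c) = 47 + c + v (z(v, c) = (v + c) + 47 = (c + v) + 47 = 47 + c + v)
z(-134, 306)/(((87 - 45)*n(12))) = (47 + 306 - 134)/(((87 - 45)*(34/5))) = 219/((42*(34/5))) = 219/(1428/5) = 219*(5/1428) = 365/476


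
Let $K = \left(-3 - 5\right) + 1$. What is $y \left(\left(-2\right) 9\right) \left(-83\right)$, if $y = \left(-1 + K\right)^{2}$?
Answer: $95616$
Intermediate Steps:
$K = -7$ ($K = -8 + 1 = -7$)
$y = 64$ ($y = \left(-1 - 7\right)^{2} = \left(-8\right)^{2} = 64$)
$y \left(\left(-2\right) 9\right) \left(-83\right) = 64 \left(\left(-2\right) 9\right) \left(-83\right) = 64 \left(-18\right) \left(-83\right) = \left(-1152\right) \left(-83\right) = 95616$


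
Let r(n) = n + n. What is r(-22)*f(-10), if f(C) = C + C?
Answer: 880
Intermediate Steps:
r(n) = 2*n
f(C) = 2*C
r(-22)*f(-10) = (2*(-22))*(2*(-10)) = -44*(-20) = 880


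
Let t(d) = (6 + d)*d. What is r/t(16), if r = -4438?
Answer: -2219/176 ≈ -12.608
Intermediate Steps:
t(d) = d*(6 + d)
r/t(16) = -4438*1/(16*(6 + 16)) = -4438/(16*22) = -4438/352 = -4438*1/352 = -2219/176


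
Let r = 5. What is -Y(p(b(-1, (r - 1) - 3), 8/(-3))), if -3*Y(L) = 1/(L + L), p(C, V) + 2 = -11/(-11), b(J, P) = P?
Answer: -1/6 ≈ -0.16667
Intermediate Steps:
p(C, V) = -1 (p(C, V) = -2 - 11/(-11) = -2 - 11*(-1/11) = -2 + 1 = -1)
Y(L) = -1/(6*L) (Y(L) = -1/(3*(L + L)) = -1/(2*L)/3 = -1/(6*L))
-Y(p(b(-1, (r - 1) - 3), 8/(-3))) = -(-1)/(6*(-1)) = -(-1)*(-1)/6 = -1*1/6 = -1/6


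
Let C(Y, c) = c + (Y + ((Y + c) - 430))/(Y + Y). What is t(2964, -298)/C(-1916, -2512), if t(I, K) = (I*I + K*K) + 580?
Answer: -3400777376/961921 ≈ -3535.4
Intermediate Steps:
C(Y, c) = c + (-430 + c + 2*Y)/(2*Y) (C(Y, c) = c + (Y + (-430 + Y + c))/((2*Y)) = c + (-430 + c + 2*Y)*(1/(2*Y)) = c + (-430 + c + 2*Y)/(2*Y))
t(I, K) = 580 + I² + K² (t(I, K) = (I² + K²) + 580 = 580 + I² + K²)
t(2964, -298)/C(-1916, -2512) = (580 + 2964² + (-298)²)/(((-215 + (½)*(-2512) - 1916*(1 - 2512))/(-1916))) = (580 + 8785296 + 88804)/((-(-215 - 1256 - 1916*(-2511))/1916)) = 8874680/((-(-215 - 1256 + 4811076)/1916)) = 8874680/((-1/1916*4809605)) = 8874680/(-4809605/1916) = 8874680*(-1916/4809605) = -3400777376/961921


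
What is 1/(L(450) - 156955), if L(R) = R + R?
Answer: -1/156055 ≈ -6.4080e-6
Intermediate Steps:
L(R) = 2*R
1/(L(450) - 156955) = 1/(2*450 - 156955) = 1/(900 - 156955) = 1/(-156055) = -1/156055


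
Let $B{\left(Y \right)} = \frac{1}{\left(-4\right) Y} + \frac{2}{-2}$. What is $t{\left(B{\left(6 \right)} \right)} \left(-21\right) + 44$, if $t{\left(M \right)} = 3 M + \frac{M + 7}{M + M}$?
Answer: $\frac{33937}{200} \approx 169.69$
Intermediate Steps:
$B{\left(Y \right)} = -1 - \frac{1}{4 Y}$ ($B{\left(Y \right)} = - \frac{1}{4 Y} + 2 \left(- \frac{1}{2}\right) = - \frac{1}{4 Y} - 1 = -1 - \frac{1}{4 Y}$)
$t{\left(M \right)} = 3 M + \frac{7 + M}{2 M}$
$t{\left(B{\left(6 \right)} \right)} \left(-21\right) + 44 = \frac{7 + \frac{- \frac{1}{4} - 6}{6} \left(1 + 6 \frac{- \frac{1}{4} - 6}{6}\right)}{2 \frac{- \frac{1}{4} - 6}{6}} \left(-21\right) + 44 = \frac{7 + \frac{1}{6} \left(- \frac{25}{4}\right) \left(1 + 6 \cdot \frac{1}{6} \left(- \frac{25}{4}\right)\right)}{2 \cdot \frac{1}{6} \left(- \frac{25}{4}\right)} \left(-21\right) + 44 = \frac{7 - \frac{25 \left(1 + 6 \left(- \frac{25}{24}\right)\right)}{24}}{2 \left(- \frac{25}{24}\right)} \left(-21\right) + 44 = \frac{1}{2} \left(- \frac{24}{25}\right) \left(7 - \frac{25 \left(1 - \frac{25}{4}\right)}{24}\right) \left(-21\right) + 44 = \frac{1}{2} \left(- \frac{24}{25}\right) \left(7 - - \frac{175}{32}\right) \left(-21\right) + 44 = \frac{1}{2} \left(- \frac{24}{25}\right) \left(7 + \frac{175}{32}\right) \left(-21\right) + 44 = \frac{1}{2} \left(- \frac{24}{25}\right) \frac{399}{32} \left(-21\right) + 44 = \left(- \frac{1197}{200}\right) \left(-21\right) + 44 = \frac{25137}{200} + 44 = \frac{33937}{200}$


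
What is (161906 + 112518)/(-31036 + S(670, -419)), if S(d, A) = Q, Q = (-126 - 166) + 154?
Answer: -137212/15587 ≈ -8.8030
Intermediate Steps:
Q = -138 (Q = -292 + 154 = -138)
S(d, A) = -138
(161906 + 112518)/(-31036 + S(670, -419)) = (161906 + 112518)/(-31036 - 138) = 274424/(-31174) = 274424*(-1/31174) = -137212/15587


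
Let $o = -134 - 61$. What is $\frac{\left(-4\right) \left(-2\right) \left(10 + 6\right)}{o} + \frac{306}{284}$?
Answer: $\frac{11659}{27690} \approx 0.42105$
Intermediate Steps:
$o = -195$
$\frac{\left(-4\right) \left(-2\right) \left(10 + 6\right)}{o} + \frac{306}{284} = \frac{\left(-4\right) \left(-2\right) \left(10 + 6\right)}{-195} + \frac{306}{284} = 8 \cdot 16 \left(- \frac{1}{195}\right) + 306 \cdot \frac{1}{284} = 128 \left(- \frac{1}{195}\right) + \frac{153}{142} = - \frac{128}{195} + \frac{153}{142} = \frac{11659}{27690}$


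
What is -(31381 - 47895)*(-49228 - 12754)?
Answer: -1023570748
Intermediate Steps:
-(31381 - 47895)*(-49228 - 12754) = -(-16514)*(-61982) = -1*1023570748 = -1023570748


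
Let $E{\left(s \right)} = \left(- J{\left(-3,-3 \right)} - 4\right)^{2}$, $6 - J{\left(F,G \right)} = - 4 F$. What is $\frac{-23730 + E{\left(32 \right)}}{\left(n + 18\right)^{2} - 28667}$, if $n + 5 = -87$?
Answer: $\frac{23726}{23191} \approx 1.0231$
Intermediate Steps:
$n = -92$ ($n = -5 - 87 = -92$)
$J{\left(F,G \right)} = 6 + 4 F$ ($J{\left(F,G \right)} = 6 - - 4 F = 6 + 4 F$)
$E{\left(s \right)} = 4$ ($E{\left(s \right)} = \left(- (6 + 4 \left(-3\right)) - 4\right)^{2} = \left(- (6 - 12) - 4\right)^{2} = \left(\left(-1\right) \left(-6\right) - 4\right)^{2} = \left(6 - 4\right)^{2} = 2^{2} = 4$)
$\frac{-23730 + E{\left(32 \right)}}{\left(n + 18\right)^{2} - 28667} = \frac{-23730 + 4}{\left(-92 + 18\right)^{2} - 28667} = - \frac{23726}{\left(-74\right)^{2} - 28667} = - \frac{23726}{5476 - 28667} = - \frac{23726}{-23191} = \left(-23726\right) \left(- \frac{1}{23191}\right) = \frac{23726}{23191}$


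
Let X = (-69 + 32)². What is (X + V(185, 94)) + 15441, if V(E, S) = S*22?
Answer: 18878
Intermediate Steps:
V(E, S) = 22*S
X = 1369 (X = (-37)² = 1369)
(X + V(185, 94)) + 15441 = (1369 + 22*94) + 15441 = (1369 + 2068) + 15441 = 3437 + 15441 = 18878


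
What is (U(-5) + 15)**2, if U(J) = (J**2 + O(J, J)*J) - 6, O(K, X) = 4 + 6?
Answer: 256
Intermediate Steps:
O(K, X) = 10
U(J) = -6 + J**2 + 10*J (U(J) = (J**2 + 10*J) - 6 = -6 + J**2 + 10*J)
(U(-5) + 15)**2 = ((-6 + (-5)**2 + 10*(-5)) + 15)**2 = ((-6 + 25 - 50) + 15)**2 = (-31 + 15)**2 = (-16)**2 = 256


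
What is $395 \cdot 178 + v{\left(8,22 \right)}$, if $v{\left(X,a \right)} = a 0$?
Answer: $70310$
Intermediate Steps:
$v{\left(X,a \right)} = 0$
$395 \cdot 178 + v{\left(8,22 \right)} = 395 \cdot 178 + 0 = 70310 + 0 = 70310$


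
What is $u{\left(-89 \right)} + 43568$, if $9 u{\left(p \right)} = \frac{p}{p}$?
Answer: $\frac{392113}{9} \approx 43568.0$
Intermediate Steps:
$u{\left(p \right)} = \frac{1}{9}$ ($u{\left(p \right)} = \frac{p \frac{1}{p}}{9} = \frac{1}{9} \cdot 1 = \frac{1}{9}$)
$u{\left(-89 \right)} + 43568 = \frac{1}{9} + 43568 = \frac{392113}{9}$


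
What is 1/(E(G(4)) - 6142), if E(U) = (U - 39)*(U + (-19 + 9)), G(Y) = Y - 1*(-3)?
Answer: -1/6046 ≈ -0.00016540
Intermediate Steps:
G(Y) = 3 + Y (G(Y) = Y + 3 = 3 + Y)
E(U) = (-39 + U)*(-10 + U) (E(U) = (-39 + U)*(U - 10) = (-39 + U)*(-10 + U))
1/(E(G(4)) - 6142) = 1/((390 + (3 + 4)**2 - 49*(3 + 4)) - 6142) = 1/((390 + 7**2 - 49*7) - 6142) = 1/((390 + 49 - 343) - 6142) = 1/(96 - 6142) = 1/(-6046) = -1/6046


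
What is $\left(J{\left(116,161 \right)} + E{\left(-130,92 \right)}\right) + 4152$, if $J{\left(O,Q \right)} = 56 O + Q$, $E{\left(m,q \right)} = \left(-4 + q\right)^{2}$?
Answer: $18553$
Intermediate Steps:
$J{\left(O,Q \right)} = Q + 56 O$
$\left(J{\left(116,161 \right)} + E{\left(-130,92 \right)}\right) + 4152 = \left(\left(161 + 56 \cdot 116\right) + \left(-4 + 92\right)^{2}\right) + 4152 = \left(\left(161 + 6496\right) + 88^{2}\right) + 4152 = \left(6657 + 7744\right) + 4152 = 14401 + 4152 = 18553$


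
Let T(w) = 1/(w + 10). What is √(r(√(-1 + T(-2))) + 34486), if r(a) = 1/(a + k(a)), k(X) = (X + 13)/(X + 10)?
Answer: √6*√((557537 + 126449*I*√14)/(97 + 22*I*√14)) ≈ 185.71 - 0.00097474*I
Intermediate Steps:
k(X) = (13 + X)/(10 + X)
T(w) = 1/(10 + w)
r(a) = 1/(a + (13 + a)/(10 + a))
√(r(√(-1 + T(-2))) + 34486) = √((10 + √(-1 + 1/(10 - 2)))/(13 + √(-1 + 1/(10 - 2)) + √(-1 + 1/(10 - 2))*(10 + √(-1 + 1/(10 - 2)))) + 34486) = √((10 + √(-1 + 1/8))/(13 + √(-1 + 1/8) + √(-1 + 1/8)*(10 + √(-1 + 1/8))) + 34486) = √((10 + √(-1 + ⅛))/(13 + √(-1 + ⅛) + √(-1 + ⅛)*(10 + √(-1 + ⅛))) + 34486) = √((10 + √(-7/8))/(13 + √(-7/8) + √(-7/8)*(10 + √(-7/8))) + 34486) = √((10 + I*√14/4)/(13 + I*√14/4 + (I*√14/4)*(10 + I*√14/4)) + 34486) = √((10 + I*√14/4)/(13 + I*√14/4 + I*√14*(10 + I*√14/4)/4) + 34486) = √(34486 + (10 + I*√14/4)/(13 + I*√14/4 + I*√14*(10 + I*√14/4)/4))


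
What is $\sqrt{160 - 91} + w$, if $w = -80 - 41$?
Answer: $-121 + \sqrt{69} \approx -112.69$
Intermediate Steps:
$w = -121$ ($w = -80 - 41 = -121$)
$\sqrt{160 - 91} + w = \sqrt{160 - 91} - 121 = \sqrt{69} - 121 = -121 + \sqrt{69}$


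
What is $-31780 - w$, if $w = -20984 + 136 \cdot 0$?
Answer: $-10796$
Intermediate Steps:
$w = -20984$ ($w = -20984 + 0 = -20984$)
$-31780 - w = -31780 - -20984 = -31780 + 20984 = -10796$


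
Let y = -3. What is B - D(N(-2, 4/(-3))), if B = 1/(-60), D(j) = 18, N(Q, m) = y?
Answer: -1081/60 ≈ -18.017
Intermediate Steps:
N(Q, m) = -3
B = -1/60 ≈ -0.016667
B - D(N(-2, 4/(-3))) = -1/60 - 1*18 = -1/60 - 18 = -1081/60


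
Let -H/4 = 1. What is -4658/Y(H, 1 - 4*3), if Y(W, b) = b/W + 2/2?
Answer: -18632/15 ≈ -1242.1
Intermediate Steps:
H = -4 (H = -4*1 = -4)
Y(W, b) = 1 + b/W (Y(W, b) = b/W + 2*(½) = b/W + 1 = 1 + b/W)
-4658/Y(H, 1 - 4*3) = -4658/((-4 + (1 - 4*3))/(-4)) = -4658/(-(-4 + (1 - 12))/4) = -4658/(-(-4 - 11)/4) = -4658/(-¼*(-15)) = -4658/(15/4) = (4/15)*(-4658) = -18632/15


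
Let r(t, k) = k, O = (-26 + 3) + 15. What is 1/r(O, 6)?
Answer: ⅙ ≈ 0.16667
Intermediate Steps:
O = -8 (O = -23 + 15 = -8)
1/r(O, 6) = 1/6 = ⅙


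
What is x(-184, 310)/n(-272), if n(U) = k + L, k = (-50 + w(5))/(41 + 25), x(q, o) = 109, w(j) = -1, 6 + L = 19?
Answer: 2398/269 ≈ 8.9145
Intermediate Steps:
L = 13 (L = -6 + 19 = 13)
k = -17/22 (k = (-50 - 1)/(41 + 25) = -51/66 = -51*1/66 = -17/22 ≈ -0.77273)
n(U) = 269/22 (n(U) = -17/22 + 13 = 269/22)
x(-184, 310)/n(-272) = 109/(269/22) = 109*(22/269) = 2398/269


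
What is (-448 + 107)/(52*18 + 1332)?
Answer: -341/2268 ≈ -0.15035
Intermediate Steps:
(-448 + 107)/(52*18 + 1332) = -341/(936 + 1332) = -341/2268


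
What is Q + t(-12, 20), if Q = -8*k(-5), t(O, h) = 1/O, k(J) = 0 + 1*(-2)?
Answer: 191/12 ≈ 15.917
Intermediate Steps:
k(J) = -2 (k(J) = 0 - 2 = -2)
Q = 16 (Q = -8*(-2) = 16)
Q + t(-12, 20) = 16 + 1/(-12) = 16 - 1/12 = 191/12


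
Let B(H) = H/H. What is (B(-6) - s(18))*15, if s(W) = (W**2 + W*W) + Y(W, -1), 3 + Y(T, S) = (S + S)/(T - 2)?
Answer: -77265/8 ≈ -9658.1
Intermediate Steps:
B(H) = 1
Y(T, S) = -3 + 2*S/(-2 + T) (Y(T, S) = -3 + (S + S)/(T - 2) = -3 + (2*S)/(-2 + T) = -3 + 2*S/(-2 + T))
s(W) = 2*W**2 + (4 - 3*W)/(-2 + W) (s(W) = (W**2 + W*W) + (6 - 3*W + 2*(-1))/(-2 + W) = (W**2 + W**2) + (6 - 3*W - 2)/(-2 + W) = 2*W**2 + (4 - 3*W)/(-2 + W))
(B(-6) - s(18))*15 = (1 - (4 - 3*18 + 2*18**2*(-2 + 18))/(-2 + 18))*15 = (1 - (4 - 54 + 2*324*16)/16)*15 = (1 - (4 - 54 + 10368)/16)*15 = (1 - 10318/16)*15 = (1 - 1*5159/8)*15 = (1 - 5159/8)*15 = -5151/8*15 = -77265/8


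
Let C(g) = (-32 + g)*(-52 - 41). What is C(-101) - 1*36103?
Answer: -23734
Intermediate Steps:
C(g) = 2976 - 93*g (C(g) = (-32 + g)*(-93) = 2976 - 93*g)
C(-101) - 1*36103 = (2976 - 93*(-101)) - 1*36103 = (2976 + 9393) - 36103 = 12369 - 36103 = -23734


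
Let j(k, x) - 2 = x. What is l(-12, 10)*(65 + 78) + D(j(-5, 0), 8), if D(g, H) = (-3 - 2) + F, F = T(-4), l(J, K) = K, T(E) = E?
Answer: 1421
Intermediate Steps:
F = -4
j(k, x) = 2 + x
D(g, H) = -9 (D(g, H) = (-3 - 2) - 4 = -5 - 4 = -9)
l(-12, 10)*(65 + 78) + D(j(-5, 0), 8) = 10*(65 + 78) - 9 = 10*143 - 9 = 1430 - 9 = 1421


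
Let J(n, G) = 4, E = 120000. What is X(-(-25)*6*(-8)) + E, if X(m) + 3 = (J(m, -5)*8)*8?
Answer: 120253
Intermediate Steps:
X(m) = 253 (X(m) = -3 + (4*8)*8 = -3 + 32*8 = -3 + 256 = 253)
X(-(-25)*6*(-8)) + E = 253 + 120000 = 120253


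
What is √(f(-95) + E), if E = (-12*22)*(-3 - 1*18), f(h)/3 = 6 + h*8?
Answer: √3282 ≈ 57.289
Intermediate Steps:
f(h) = 18 + 24*h (f(h) = 3*(6 + h*8) = 3*(6 + 8*h) = 18 + 24*h)
E = 5544 (E = -264*(-3 - 18) = -264*(-21) = 5544)
√(f(-95) + E) = √((18 + 24*(-95)) + 5544) = √((18 - 2280) + 5544) = √(-2262 + 5544) = √3282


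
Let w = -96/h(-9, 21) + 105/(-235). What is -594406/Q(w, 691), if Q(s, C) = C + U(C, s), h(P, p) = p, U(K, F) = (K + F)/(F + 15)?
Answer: -488007326/623733 ≈ -782.40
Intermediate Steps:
U(K, F) = (F + K)/(15 + F)
w = -1651/329 (w = -96/21 + 105/(-235) = -96*1/21 + 105*(-1/235) = -32/7 - 21/47 = -1651/329 ≈ -5.0182)
Q(s, C) = C + (C + s)/(15 + s) (Q(s, C) = C + (s + C)/(15 + s) = C + (C + s)/(15 + s))
-594406/Q(w, 691) = -594406*(15 - 1651/329)/(691 - 1651/329 + 691*(15 - 1651/329)) = -594406*3284/(329*(691 - 1651/329 + 691*(3284/329))) = -594406*3284/(329*(691 - 1651/329 + 2269244/329)) = -594406/((329/3284)*(2494932/329)) = -594406/623733/821 = -594406*821/623733 = -488007326/623733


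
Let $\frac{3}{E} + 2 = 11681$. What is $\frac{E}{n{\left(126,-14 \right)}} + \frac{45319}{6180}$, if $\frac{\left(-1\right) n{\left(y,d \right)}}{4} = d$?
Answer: $\frac{2469977683}{336822360} \approx 7.3332$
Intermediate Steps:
$E = \frac{1}{3893}$ ($E = \frac{3}{-2 + 11681} = \frac{3}{11679} = 3 \cdot \frac{1}{11679} = \frac{1}{3893} \approx 0.00025687$)
$n{\left(y,d \right)} = - 4 d$
$\frac{E}{n{\left(126,-14 \right)}} + \frac{45319}{6180} = \frac{1}{3893 \left(\left(-4\right) \left(-14\right)\right)} + \frac{45319}{6180} = \frac{1}{3893 \cdot 56} + 45319 \cdot \frac{1}{6180} = \frac{1}{3893} \cdot \frac{1}{56} + \frac{45319}{6180} = \frac{1}{218008} + \frac{45319}{6180} = \frac{2469977683}{336822360}$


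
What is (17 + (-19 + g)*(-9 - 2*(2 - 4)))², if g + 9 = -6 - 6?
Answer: 47089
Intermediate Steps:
g = -21 (g = -9 + (-6 - 6) = -9 - 12 = -21)
(17 + (-19 + g)*(-9 - 2*(2 - 4)))² = (17 + (-19 - 21)*(-9 - 2*(2 - 4)))² = (17 - 40*(-9 - 2*(-2)))² = (17 - 40*(-9 + 4))² = (17 - 40*(-5))² = (17 + 200)² = 217² = 47089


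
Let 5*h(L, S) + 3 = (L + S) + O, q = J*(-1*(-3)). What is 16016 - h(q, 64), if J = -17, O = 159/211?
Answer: 16894611/1055 ≈ 16014.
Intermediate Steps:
O = 159/211 (O = 159*(1/211) = 159/211 ≈ 0.75355)
q = -51 (q = -(-17)*(-3) = -17*3 = -51)
h(L, S) = -474/1055 + L/5 + S/5 (h(L, S) = -⅗ + ((L + S) + 159/211)/5 = -⅗ + (159/211 + L + S)/5 = -⅗ + (159/1055 + L/5 + S/5) = -474/1055 + L/5 + S/5)
16016 - h(q, 64) = 16016 - (-474/1055 + (⅕)*(-51) + (⅕)*64) = 16016 - (-474/1055 - 51/5 + 64/5) = 16016 - 1*2269/1055 = 16016 - 2269/1055 = 16894611/1055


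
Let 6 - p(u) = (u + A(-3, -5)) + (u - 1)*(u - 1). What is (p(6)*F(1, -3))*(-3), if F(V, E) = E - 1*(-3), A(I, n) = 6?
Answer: 0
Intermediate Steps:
F(V, E) = 3 + E (F(V, E) = E + 3 = 3 + E)
p(u) = -u - (-1 + u)² (p(u) = 6 - ((u + 6) + (u - 1)*(u - 1)) = 6 - ((6 + u) + (-1 + u)*(-1 + u)) = 6 - ((6 + u) + (-1 + u)²) = 6 - (6 + u + (-1 + u)²) = 6 + (-6 - u - (-1 + u)²) = -u - (-1 + u)²)
(p(6)*F(1, -3))*(-3) = ((-1 + 6 - 1*6²)*(3 - 3))*(-3) = ((-1 + 6 - 1*36)*0)*(-3) = ((-1 + 6 - 36)*0)*(-3) = -31*0*(-3) = 0*(-3) = 0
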